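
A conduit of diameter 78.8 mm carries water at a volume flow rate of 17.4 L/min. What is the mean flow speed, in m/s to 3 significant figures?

0.0595 m/s

Q = 17.4 L/min = 0.000290 m³/s.
v = Q/A = 0.000290 / 0.00488 = 0.0595 m/s.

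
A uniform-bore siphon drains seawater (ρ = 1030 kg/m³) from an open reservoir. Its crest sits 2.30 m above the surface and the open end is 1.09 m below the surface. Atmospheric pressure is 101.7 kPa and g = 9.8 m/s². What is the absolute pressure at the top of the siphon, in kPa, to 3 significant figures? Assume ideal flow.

Bernoulli surface→outlet gives ½v² = g·h_out, so v = √(2·9.8·1.09) = 4.62 m/s.
Continuity keeps v the same throughout the tube; from surface to crest, P_atm + 0 = P_top + ½ρv² + ρg·h_top.
P_top = 101700 − ½·1030·4.62² − 1030·9.8·2.30 = 67500 Pa.

P_top = 67.5 kPa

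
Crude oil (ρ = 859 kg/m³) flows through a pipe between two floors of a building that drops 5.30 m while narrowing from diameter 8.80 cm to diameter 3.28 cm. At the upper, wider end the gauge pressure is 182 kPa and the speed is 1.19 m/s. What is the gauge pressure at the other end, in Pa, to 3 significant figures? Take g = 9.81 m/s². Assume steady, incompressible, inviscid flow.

Continuity gives A₁v₁ = A₂v₂, so v₂ = (60.8 cm²)/(8.45 cm²) × 1.19 m/s = 8.57 m/s.
Applying Bernoulli between the two ends and solving for P₂: P₂ = P₁ + ½ρ(v₁² − v₂²) − ρgΔh.
P₂ = 182000 + ½·859·(1.19² − 8.57²) − 859·9.81·(−5.30) = 182000 + (-30900) − (-44700) = 196000 Pa.

P₂ ≈ 196000 Pa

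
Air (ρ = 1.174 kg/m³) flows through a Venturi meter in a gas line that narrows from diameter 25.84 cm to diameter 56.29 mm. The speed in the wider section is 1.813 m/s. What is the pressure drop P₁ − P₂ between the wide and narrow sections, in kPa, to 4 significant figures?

ΔP ≈ 0.8549 kPa

By continuity, v₂ = v₁·A₁/A₂ = 1.813·(524.4/24.89) = 38.21 m/s.
Bernoulli (h₁ = h₂): P₁ − P₂ = ½ρ(v₂² − v₁²).
P₁ − P₂ = ½·1.174·(38.21² − 1.813²) = ½·1.174·1456 = 854.9 Pa.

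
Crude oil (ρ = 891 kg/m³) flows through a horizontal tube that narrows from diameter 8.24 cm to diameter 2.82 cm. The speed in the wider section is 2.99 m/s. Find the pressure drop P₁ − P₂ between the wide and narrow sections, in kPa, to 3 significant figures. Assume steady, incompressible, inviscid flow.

ΔP ≈ 286 kPa

Mass conservation (A₁v₁ = A₂v₂) gives v₂ = 2.99 × 53.3/6.25 = 25.5 m/s.
Along the horizontal streamline, P + ½ρv² is constant.
P₁ − P₂ = ½·891·(25.5² − 2.99²) = ½·891·643 = 286000 Pa.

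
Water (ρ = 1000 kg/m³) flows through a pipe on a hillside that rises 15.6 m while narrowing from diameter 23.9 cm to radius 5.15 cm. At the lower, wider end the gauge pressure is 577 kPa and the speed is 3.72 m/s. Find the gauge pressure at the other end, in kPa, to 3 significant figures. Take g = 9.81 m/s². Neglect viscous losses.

P₂ ≈ 230 kPa

By continuity, v₂ = v₁·A₁/A₂ = 3.72·(449/83.3) = 20.0 m/s.
Energy conservation along the streamline gives P₂ = P₁ − ½ρ(v₂² − v₁²) − ρg(h₂ − h₁).
P₂ = 577000 + ½·1000·(3.72² − 20.0²) − 1000·9.81·(+15.6) = 577000 + (-194000) − (153000) = 230000 Pa.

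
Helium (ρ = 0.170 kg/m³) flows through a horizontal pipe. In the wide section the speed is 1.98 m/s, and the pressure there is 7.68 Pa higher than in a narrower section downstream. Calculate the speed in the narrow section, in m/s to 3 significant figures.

v₂ = 9.71 m/s

With h₁ = h₂, rearranging Bernoulli gives v₂ = √(v₁² + 2ΔP/ρ).
v₂ = √(1.98² + 2·7.68/0.170) = √(3.92 + 90.4) = 9.71 m/s.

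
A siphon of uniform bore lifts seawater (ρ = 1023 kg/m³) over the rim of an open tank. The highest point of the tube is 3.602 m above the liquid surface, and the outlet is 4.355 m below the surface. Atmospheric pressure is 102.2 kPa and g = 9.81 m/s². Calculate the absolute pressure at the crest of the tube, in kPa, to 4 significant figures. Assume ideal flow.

22.35 kPa

The outlet speed comes from Torricelli: v = √(2g·4.355) = 9.244 m/s.
With constant cross-section the crest speed equals v; applying Bernoulli from the surface up to the crest, P_top = P_atm − ½ρv² − ρg·h_top.
P_top = 102200 − ½·1023·9.244² − 1023·9.81·3.602 = 22350 Pa.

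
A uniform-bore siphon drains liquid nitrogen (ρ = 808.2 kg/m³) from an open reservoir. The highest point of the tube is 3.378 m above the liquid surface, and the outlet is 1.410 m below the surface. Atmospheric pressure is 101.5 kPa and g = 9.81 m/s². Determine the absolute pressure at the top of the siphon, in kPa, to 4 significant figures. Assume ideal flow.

Bernoulli surface→outlet gives ½v² = g·h_out, so v = √(2·9.81·1.410) = 5.260 m/s.
With constant cross-section the crest speed equals v; applying Bernoulli from the surface up to the crest, P_top = P_atm − ½ρv² − ρg·h_top.
P_top = 101500 − ½·808.2·5.260² − 808.2·9.81·3.378 = 63540 Pa.

63.54 kPa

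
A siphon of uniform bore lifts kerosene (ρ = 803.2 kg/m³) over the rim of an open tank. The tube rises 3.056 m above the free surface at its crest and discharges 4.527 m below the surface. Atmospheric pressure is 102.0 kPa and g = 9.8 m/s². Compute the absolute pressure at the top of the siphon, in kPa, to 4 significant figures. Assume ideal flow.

P_top ≈ 42.31 kPa

From the surface to the outlet (both open to atmosphere, surface at rest): v = √(2g·h_out) = √(2·9.8·4.527) = 9.420 m/s.
The bore is uniform, so the speed at the crest is the same v. Bernoulli surface→crest: P_atm = P_top + ½ρv² + ρg·h_top.
P_top = 102000 − ½·803.2·9.420² − 803.2·9.8·3.056 = 42310 Pa.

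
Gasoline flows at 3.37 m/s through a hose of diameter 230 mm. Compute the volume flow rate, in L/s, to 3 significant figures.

Q = 140 L/s

Q = A·v = 0.0415 m² × 3.37 m/s = 0.140 m³/s.
Converting: 0.140 m³/s × 1000 = 140 L/s.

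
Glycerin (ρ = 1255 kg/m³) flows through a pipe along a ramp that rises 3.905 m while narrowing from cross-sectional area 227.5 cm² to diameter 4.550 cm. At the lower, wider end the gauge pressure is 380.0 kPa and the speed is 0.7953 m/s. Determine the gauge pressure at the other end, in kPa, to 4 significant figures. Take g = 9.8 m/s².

P₂ = 254.7 kPa

Continuity gives A₁v₁ = A₂v₂, so v₂ = (227.5 cm²)/(16.26 cm²) × 0.7953 m/s = 11.13 m/s.
Energy conservation along the streamline gives P₂ = P₁ − ½ρ(v₂² − v₁²) − ρg(h₂ − h₁).
P₂ = 380000 + ½·1255·(0.7953² − 11.13²) − 1255·9.8·(+3.905) = 380000 + (-77300) − (48030) = 254700 Pa.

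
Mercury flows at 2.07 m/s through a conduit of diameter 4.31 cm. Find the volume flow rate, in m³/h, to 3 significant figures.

Q = A·v = 0.00146 m² × 2.07 m/s = 0.00302 m³/s.
Converting: 0.00302 m³/s × 3600 = 10.9 m³/h.

Q ≈ 10.9 m³/h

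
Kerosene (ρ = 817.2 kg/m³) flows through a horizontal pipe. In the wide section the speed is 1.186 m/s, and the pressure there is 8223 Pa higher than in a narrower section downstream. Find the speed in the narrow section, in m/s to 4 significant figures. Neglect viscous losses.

Along the level pipe P + ½ρv² is conserved, hence v₂² = v₁² + 2(P₁ − P₂)/ρ.
v₂ = √(1.186² + 2·8223/817.2) = √(1.407 + 20.12) = 4.640 m/s.

v₂ ≈ 4.640 m/s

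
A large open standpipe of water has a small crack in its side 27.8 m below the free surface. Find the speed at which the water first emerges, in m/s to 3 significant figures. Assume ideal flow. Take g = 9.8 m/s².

v = 23.3 m/s

Torricelli's result v = √(2gh) gives v = √(2·9.8·27.8) = 23.3 m/s.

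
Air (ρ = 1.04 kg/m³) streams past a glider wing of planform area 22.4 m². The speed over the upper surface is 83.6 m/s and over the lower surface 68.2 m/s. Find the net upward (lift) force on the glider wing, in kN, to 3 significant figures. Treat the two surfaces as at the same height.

With equal heights on the two surfaces, Bernoulli gives P_lower − P_upper = ½ρ(v_upper² − v_lower²).
ΔP = ½·1.04·(83.6² − 68.2²) = 1220 Pa.
Lift = ΔP · A = 1220 × 22.4 = 27200 N.

F ≈ 27.2 kN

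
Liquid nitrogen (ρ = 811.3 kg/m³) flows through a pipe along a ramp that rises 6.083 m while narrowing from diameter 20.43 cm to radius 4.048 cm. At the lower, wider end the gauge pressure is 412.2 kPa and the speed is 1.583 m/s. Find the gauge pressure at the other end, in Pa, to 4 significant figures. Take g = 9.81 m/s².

Mass conservation (A₁v₁ = A₂v₂) gives v₂ = 1.583 × 327.8/51.48 = 10.08 m/s.
Energy conservation along the streamline gives P₂ = P₁ − ½ρ(v₂² − v₁²) − ρg(h₂ − h₁).
P₂ = 412200 + ½·811.3·(1.583² − 10.08²) − 811.3·9.81·(+6.083) = 412200 + (-40200) − (48410) = 323600 Pa.

P₂ ≈ 323600 Pa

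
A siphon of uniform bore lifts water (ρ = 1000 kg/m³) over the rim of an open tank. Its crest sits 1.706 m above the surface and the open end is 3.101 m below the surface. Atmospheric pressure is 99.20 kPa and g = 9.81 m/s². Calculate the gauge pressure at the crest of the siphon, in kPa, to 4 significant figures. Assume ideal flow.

Bernoulli surface→outlet gives ½v² = g·h_out, so v = √(2·9.81·3.101) = 7.800 m/s.
With constant cross-section the crest speed equals v; applying Bernoulli from the surface up to the crest, P_top = P_atm − ½ρv² − ρg·h_top.
P_top = 99200 − ½·1000·7.800² − 1000·9.81·1.706 = 52040 Pa. So P_gauge = P_top − P_atm = -47160 Pa.

-47.16 kPa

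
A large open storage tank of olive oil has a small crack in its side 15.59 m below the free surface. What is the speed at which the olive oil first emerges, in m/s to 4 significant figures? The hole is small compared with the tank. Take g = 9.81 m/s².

The surface is effectively still and both ends are open, so ½v² = gh and v = √(2·9.81·15.59) = 17.49 m/s.

v = 17.49 m/s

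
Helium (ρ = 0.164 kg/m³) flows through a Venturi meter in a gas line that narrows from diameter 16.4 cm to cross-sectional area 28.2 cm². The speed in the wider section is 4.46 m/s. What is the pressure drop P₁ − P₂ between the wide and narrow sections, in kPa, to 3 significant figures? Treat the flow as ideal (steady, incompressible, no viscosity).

The volume flow rate is constant, so v₂ = (A₁/A₂)v₁ = (211/28.2)·4.46 = 33.4 m/s.
Along the horizontal streamline, P + ½ρv² is constant.
P₁ − P₂ = ½·0.164·(33.4² − 4.46²) = ½·0.164·1100 = 89.9 Pa.

ΔP = 0.0899 kPa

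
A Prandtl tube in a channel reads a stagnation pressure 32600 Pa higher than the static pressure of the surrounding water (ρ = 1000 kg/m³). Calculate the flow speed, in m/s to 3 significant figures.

v ≈ 8.07 m/s

Bernoulli between the free stream and the stagnation point: ½ρv² = P_stag − P_static.
v = √(2ΔP/ρ) = √(2·32600/1000) = 8.07 m/s.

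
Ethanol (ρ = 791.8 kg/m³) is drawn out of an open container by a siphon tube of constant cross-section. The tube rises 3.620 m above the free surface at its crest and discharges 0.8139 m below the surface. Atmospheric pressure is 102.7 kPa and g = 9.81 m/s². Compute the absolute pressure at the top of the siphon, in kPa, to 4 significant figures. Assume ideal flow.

P_top ≈ 68.26 kPa

From the surface to the outlet (both open to atmosphere, surface at rest): v = √(2g·h_out) = √(2·9.81·0.8139) = 3.996 m/s.
With constant cross-section the crest speed equals v; applying Bernoulli from the surface up to the crest, P_top = P_atm − ½ρv² − ρg·h_top.
P_top = 102700 − ½·791.8·3.996² − 791.8·9.81·3.620 = 68260 Pa.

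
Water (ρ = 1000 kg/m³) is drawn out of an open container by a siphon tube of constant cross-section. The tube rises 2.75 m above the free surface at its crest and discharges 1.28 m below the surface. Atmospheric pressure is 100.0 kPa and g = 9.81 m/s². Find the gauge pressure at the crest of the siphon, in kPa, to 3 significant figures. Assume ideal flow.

P_gauge ≈ -39.5 kPa

Bernoulli surface→outlet gives ½v² = g·h_out, so v = √(2·9.81·1.28) = 5.01 m/s.
With constant cross-section the crest speed equals v; applying Bernoulli from the surface up to the crest, P_top = P_atm − ½ρv² − ρg·h_top.
P_top = 100000 − ½·1000·5.01² − 1000·9.81·2.75 = 60500 Pa. So P_gauge = P_top − P_atm = -39500 Pa.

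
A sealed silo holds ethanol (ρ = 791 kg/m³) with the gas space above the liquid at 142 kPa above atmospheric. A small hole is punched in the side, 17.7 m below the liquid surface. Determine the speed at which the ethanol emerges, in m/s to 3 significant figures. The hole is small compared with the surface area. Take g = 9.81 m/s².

26.6 m/s

Take point 1 at the surface (v₁ ≈ 0) and point 2 at the hole (at atmospheric pressure). Bernoulli: P₁ + ρg h = P_atm + ½ρv₂².
With P₁ − P_atm = 142000 Pa, v₂ = √(2gh + 2ΔP/ρ) = √(2·9.81·17.7 + 2·142000/791) = 26.6 m/s.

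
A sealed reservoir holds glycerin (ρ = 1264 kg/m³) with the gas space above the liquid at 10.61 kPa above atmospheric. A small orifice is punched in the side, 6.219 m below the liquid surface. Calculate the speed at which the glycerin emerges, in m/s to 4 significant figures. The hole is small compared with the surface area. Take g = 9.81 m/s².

Take point 1 at the surface (v₁ ≈ 0) and point 2 at the hole (at atmospheric pressure). Bernoulli: P₁ + ρg h = P_atm + ½ρv₂².
With P₁ − P_atm = 10610 Pa, v₂ = √(2gh + 2ΔP/ρ) = √(2·9.81·6.219 + 2·10610/1264) = 11.78 m/s.

11.78 m/s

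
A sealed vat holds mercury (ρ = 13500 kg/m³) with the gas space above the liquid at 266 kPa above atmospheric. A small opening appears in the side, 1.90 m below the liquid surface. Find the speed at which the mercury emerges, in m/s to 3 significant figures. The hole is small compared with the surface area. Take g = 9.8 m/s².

Take point 1 at the surface (v₁ ≈ 0) and point 2 at the hole (at atmospheric pressure). Bernoulli: P₁ + ρg h = P_atm + ½ρv₂².
With P₁ − P_atm = 266000 Pa, v₂ = √(2gh + 2ΔP/ρ) = √(2·9.8·1.90 + 2·266000/13500) = 8.75 m/s.

v = 8.75 m/s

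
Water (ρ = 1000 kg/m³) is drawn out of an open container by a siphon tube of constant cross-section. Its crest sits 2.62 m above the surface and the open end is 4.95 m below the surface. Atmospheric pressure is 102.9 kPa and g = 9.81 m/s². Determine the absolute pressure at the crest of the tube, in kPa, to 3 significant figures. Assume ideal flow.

P_top ≈ 28.6 kPa

The outlet speed comes from Torricelli: v = √(2g·4.95) = 9.85 m/s.
With constant cross-section the crest speed equals v; applying Bernoulli from the surface up to the crest, P_top = P_atm − ½ρv² − ρg·h_top.
P_top = 102900 − ½·1000·9.85² − 1000·9.81·2.62 = 28600 Pa.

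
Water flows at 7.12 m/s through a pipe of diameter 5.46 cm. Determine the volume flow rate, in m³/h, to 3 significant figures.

Q = A·v = 0.00234 m² × 7.12 m/s = 0.0167 m³/s.
Converting: 0.0167 m³/s × 3600 = 60.0 m³/h.

Q ≈ 60.0 m³/h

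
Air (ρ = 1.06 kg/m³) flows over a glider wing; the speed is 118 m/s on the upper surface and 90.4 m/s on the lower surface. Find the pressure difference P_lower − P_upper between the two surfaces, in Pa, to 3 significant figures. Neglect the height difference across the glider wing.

ΔP ≈ 3050 Pa

Bernoulli (same height): P_lower − P_upper = ½ρ(v_upper² − v_lower²).
ΔP = ½·1.06·(118² − 90.4²) = 3050 Pa.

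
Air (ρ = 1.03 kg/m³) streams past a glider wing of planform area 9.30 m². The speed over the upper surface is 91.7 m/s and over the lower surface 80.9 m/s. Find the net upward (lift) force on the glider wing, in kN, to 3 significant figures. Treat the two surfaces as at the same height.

From P + ½ρv² = const at equal height, P_low − P_up = ½ρ(v_up² − v_low²).
ΔP = ½·1.03·(91.7² − 80.9²) = 960 Pa.
Lift = ΔP · A = 960 × 9.30 = 8930 N.

8.93 kN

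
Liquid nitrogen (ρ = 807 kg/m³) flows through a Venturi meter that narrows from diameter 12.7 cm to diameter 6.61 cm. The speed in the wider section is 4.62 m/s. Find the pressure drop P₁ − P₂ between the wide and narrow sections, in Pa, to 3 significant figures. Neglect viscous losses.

109000 Pa

By continuity, v₂ = v₁·A₁/A₂ = 4.62·(127/34.3) = 17.1 m/s.
Bernoulli (h₁ = h₂): P₁ − P₂ = ½ρ(v₂² − v₁²).
P₁ − P₂ = ½·807·(17.1² − 4.62²) = ½·807·270 = 109000 Pa.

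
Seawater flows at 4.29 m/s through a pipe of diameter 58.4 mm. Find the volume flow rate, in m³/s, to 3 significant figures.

Q = 0.0115 m³/s

Q = A·v = 0.00268 m² × 4.29 m/s = 0.0115 m³/s.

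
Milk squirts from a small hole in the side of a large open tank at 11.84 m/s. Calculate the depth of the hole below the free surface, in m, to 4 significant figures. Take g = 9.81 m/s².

Inverting v = √(2gh) gives h = v² / 2g.
h = 11.84²/(2·9.81) = 140.2/19.62 = 7.145 m.

h ≈ 7.145 m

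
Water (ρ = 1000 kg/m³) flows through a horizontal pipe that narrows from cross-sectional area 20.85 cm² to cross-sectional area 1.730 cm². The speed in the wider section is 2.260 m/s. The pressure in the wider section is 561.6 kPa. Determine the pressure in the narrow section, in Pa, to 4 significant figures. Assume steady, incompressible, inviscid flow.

193200 Pa

Mass conservation (A₁v₁ = A₂v₂) gives v₂ = 2.260 × 20.85/1.730 = 27.24 m/s.
The pipe is horizontal, so Bernoulli reduces to P₁ + ½ρv₁² = P₂ + ½ρv₂².
P₂ = P₁ − ½ρ(v₂² − v₁²) = 561600 − ½·1000·(27.24² − 2.260²) = 561600 − 368400 = 193200 Pa.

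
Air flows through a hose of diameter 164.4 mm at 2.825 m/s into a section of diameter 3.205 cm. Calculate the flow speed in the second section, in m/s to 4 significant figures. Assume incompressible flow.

Continuity gives A₁v₁ = A₂v₂, so v₂ = (212.3 cm²)/(8.068 cm²) × 2.825 m/s = 74.33 m/s.

74.33 m/s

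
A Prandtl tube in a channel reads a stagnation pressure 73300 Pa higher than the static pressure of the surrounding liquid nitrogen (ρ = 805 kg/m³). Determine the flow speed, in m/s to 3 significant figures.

At the stagnation point the flow is brought to rest, so Bernoulli gives P_stag − P_static = ½ρv².
v = √(2ΔP/ρ) = √(2·73300/805) = 13.5 m/s.

v = 13.5 m/s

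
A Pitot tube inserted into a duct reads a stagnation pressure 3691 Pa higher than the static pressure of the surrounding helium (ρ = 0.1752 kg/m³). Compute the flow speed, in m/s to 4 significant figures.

Bernoulli between the free stream and the stagnation point: ½ρv² = P_stag − P_static.
v = √(2ΔP/ρ) = √(2·3691/0.1752) = 205.3 m/s.

v ≈ 205.3 m/s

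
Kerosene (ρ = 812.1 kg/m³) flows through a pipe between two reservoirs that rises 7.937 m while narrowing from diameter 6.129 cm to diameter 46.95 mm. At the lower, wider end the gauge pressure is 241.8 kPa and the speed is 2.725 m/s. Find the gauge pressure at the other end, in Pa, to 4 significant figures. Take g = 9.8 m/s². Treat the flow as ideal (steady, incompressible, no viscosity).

P₂ ≈ 172900 Pa

By continuity, v₂ = v₁·A₁/A₂ = 2.725·(29.50/17.31) = 4.644 m/s.
Energy conservation along the streamline gives P₂ = P₁ − ½ρ(v₂² − v₁²) − ρg(h₂ − h₁).
P₂ = 241800 + ½·812.1·(2.725² − 4.644²) − 812.1·9.8·(+7.937) = 241800 + (-5741) − (63170) = 172900 Pa.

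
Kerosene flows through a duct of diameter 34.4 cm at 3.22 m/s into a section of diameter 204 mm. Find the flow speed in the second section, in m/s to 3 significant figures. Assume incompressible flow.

By continuity, v₂ = v₁·A₁/A₂ = 3.22·(929/327) = 9.16 m/s.

v₂ ≈ 9.16 m/s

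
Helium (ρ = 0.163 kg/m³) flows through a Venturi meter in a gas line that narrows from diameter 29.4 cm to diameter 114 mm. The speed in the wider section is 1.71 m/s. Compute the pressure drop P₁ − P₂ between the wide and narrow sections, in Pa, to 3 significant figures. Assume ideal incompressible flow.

ΔP ≈ 10.3 Pa

Continuity gives A₁v₁ = A₂v₂, so v₂ = (679 cm²)/(102 cm²) × 1.71 m/s = 11.4 m/s.
The pipe is horizontal, so Bernoulli reduces to P₁ + ½ρv₁² = P₂ + ½ρv₂².
P₁ − P₂ = ½·0.163·(11.4² − 1.71²) = ½·0.163·126 = 10.3 Pa.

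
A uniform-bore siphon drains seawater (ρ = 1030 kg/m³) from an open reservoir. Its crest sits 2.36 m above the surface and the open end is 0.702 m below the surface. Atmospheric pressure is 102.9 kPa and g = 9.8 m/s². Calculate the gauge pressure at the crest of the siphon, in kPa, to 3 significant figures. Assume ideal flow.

The outlet speed comes from Torricelli: v = √(2g·0.702) = 3.71 m/s.
With constant cross-section the crest speed equals v; applying Bernoulli from the surface up to the crest, P_top = P_atm − ½ρv² − ρg·h_top.
P_top = 102900 − ½·1030·3.71² − 1030·9.8·2.36 = 72000 Pa. So P_gauge = P_top − P_atm = -30900 Pa.

-30.9 kPa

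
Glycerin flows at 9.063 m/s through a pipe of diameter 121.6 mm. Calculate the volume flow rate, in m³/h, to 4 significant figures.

Q ≈ 378.9 m³/h

Q = A·v = 0.01161 m² × 9.063 m/s = 0.1053 m³/s.
Converting: 0.1053 m³/s × 3600 = 378.9 m³/h.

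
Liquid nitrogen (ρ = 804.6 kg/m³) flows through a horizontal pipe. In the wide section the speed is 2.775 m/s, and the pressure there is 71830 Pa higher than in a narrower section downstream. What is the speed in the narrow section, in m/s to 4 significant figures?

v₂ ≈ 13.65 m/s

With h₁ = h₂, rearranging Bernoulli gives v₂ = √(v₁² + 2ΔP/ρ).
v₂ = √(2.775² + 2·71830/804.6) = √(7.701 + 178.5) = 13.65 m/s.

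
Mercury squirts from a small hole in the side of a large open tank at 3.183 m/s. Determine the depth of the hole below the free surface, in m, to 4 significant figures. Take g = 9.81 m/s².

0.5164 m

Torricelli: v = √(2gh), so h = v²/(2g).
h = 3.183²/(2·9.81) = 10.13/19.62 = 0.5164 m.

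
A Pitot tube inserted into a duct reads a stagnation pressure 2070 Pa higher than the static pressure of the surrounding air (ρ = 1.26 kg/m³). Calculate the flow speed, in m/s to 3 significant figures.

v = 57.3 m/s

Bernoulli between the free stream and the stagnation point: ½ρv² = P_stag − P_static.
v = √(2ΔP/ρ) = √(2·2070/1.26) = 57.3 m/s.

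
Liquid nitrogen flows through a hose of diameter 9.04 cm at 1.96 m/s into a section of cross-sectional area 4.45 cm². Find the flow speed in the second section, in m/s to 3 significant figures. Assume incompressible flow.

The volume flow rate is constant, so v₂ = (A₁/A₂)v₁ = (64.2/4.45)·1.96 = 28.3 m/s.

v₂ ≈ 28.3 m/s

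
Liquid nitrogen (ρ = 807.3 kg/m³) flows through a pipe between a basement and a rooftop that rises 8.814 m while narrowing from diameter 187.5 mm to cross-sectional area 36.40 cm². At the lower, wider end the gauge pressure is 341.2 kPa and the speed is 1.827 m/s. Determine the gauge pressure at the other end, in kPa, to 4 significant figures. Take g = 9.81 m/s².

195.2 kPa

Mass conservation (A₁v₁ = A₂v₂) gives v₂ = 1.827 × 276.1/36.40 = 13.86 m/s.
Applying Bernoulli between the two ends and solving for P₂: P₂ = P₁ + ½ρ(v₁² − v₂²) − ρgΔh.
P₂ = 341200 + ½·807.3·(1.827² − 13.86²) − 807.3·9.81·(+8.814) = 341200 + (-76180) − (69800) = 195200 Pa.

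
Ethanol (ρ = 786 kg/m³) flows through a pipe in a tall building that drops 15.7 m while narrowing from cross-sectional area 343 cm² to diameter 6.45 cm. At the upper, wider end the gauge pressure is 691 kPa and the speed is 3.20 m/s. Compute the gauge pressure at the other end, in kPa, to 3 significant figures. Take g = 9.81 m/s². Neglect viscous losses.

Mass conservation (A₁v₁ = A₂v₂) gives v₂ = 3.20 × 343/32.7 = 33.6 m/s.
Energy conservation along the streamline gives P₂ = P₁ − ½ρ(v₂² − v₁²) − ρg(h₂ − h₁).
P₂ = 691000 + ½·786·(3.20² − 33.6²) − 786·9.81·(−15.7) = 691000 + (-439000) − (-121000) = 373000 Pa.

373 kPa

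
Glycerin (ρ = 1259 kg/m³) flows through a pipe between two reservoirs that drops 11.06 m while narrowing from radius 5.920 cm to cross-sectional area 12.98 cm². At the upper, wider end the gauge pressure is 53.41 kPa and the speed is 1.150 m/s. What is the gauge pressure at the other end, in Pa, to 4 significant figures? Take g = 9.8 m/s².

130800 Pa

The volume flow rate is constant, so v₂ = (A₁/A₂)v₁ = (110.1/12.98)·1.150 = 9.755 m/s.
Bernoulli: P₁ + ½ρv₁² + ρg h₁ = P₂ + ½ρv₂² + ρg h₂, so P₂ = P₁ + ½ρ(v₁² − v₂²) − ρg(h₂ − h₁).
P₂ = 53410 + ½·1259·(1.150² − 9.755²) − 1259·9.8·(−11.06) = 53410 + (-59070) − (-136500) = 130800 Pa.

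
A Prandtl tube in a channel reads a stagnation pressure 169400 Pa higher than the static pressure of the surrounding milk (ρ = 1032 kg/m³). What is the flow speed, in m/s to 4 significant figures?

Bernoulli between the free stream and the stagnation point: ½ρv² = P_stag − P_static.
v = √(2ΔP/ρ) = √(2·169400/1032) = 18.12 m/s.

18.12 m/s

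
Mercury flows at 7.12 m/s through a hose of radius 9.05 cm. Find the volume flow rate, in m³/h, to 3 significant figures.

660 m³/h

Q = A·v = 0.0257 m² × 7.12 m/s = 0.183 m³/s.
Converting: 0.183 m³/s × 3600 = 660 m³/h.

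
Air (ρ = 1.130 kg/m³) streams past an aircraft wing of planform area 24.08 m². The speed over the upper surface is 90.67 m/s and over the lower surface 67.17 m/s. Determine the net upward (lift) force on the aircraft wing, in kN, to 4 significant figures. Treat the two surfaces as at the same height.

The faster flow above has the lower pressure; Bernoulli (same height) gives ΔP = ½ρ(v_up² − v_low²).
ΔP = ½·1.130·(90.67² − 67.17²) = 2096 Pa.
Lift = ΔP · A = 2096 × 24.08 = 50460 N.

F ≈ 50.46 kN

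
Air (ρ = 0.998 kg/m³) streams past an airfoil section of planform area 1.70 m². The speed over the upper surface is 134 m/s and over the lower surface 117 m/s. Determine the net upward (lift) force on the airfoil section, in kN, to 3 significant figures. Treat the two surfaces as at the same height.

From P + ½ρv² = const at equal height, P_low − P_up = ½ρ(v_up² − v_low²).
ΔP = ½·0.998·(134² − 117²) = 2130 Pa.
Lift = ΔP · A = 2130 × 1.70 = 3620 N.

F ≈ 3.62 kN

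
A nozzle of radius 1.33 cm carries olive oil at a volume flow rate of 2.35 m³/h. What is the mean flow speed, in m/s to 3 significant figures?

v ≈ 1.17 m/s

Q = 2.35 m³/h = 0.000653 m³/s.
v = Q/A = 0.000653 / 0.000556 = 1.17 m/s.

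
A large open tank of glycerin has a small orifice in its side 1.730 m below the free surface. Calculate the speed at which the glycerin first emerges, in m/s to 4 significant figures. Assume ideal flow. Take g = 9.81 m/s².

5.826 m/s

The surface is effectively still and both ends are open, so ½v² = gh and v = √(2·9.81·1.730) = 5.826 m/s.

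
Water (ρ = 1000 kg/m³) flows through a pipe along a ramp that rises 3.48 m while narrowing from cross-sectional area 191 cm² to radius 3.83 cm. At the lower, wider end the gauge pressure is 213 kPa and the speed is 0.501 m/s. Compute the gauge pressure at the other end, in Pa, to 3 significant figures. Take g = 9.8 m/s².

P₂ ≈ 177000 Pa

The volume flow rate is constant, so v₂ = (A₁/A₂)v₁ = (191/46.1)·0.501 = 2.08 m/s.
Bernoulli: P₁ + ½ρv₁² + ρg h₁ = P₂ + ½ρv₂² + ρg h₂, so P₂ = P₁ + ½ρ(v₁² − v₂²) − ρg(h₂ − h₁).
P₂ = 213000 + ½·1000·(0.501² − 2.08²) − 1000·9.8·(+3.48) = 213000 + (-2030) − (34100) = 177000 Pa.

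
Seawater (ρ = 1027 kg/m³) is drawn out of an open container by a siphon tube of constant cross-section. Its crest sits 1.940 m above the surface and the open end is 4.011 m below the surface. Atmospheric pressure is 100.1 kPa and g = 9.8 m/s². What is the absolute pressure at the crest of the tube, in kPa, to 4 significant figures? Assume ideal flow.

From the surface to the outlet (both open to atmosphere, surface at rest): v = √(2g·h_out) = √(2·9.8·4.011) = 8.867 m/s.
Continuity keeps v the same throughout the tube; from surface to crest, P_atm + 0 = P_top + ½ρv² + ρg·h_top.
P_top = 100100 − ½·1027·8.867² − 1027·9.8·1.940 = 40210 Pa.

P_top = 40.21 kPa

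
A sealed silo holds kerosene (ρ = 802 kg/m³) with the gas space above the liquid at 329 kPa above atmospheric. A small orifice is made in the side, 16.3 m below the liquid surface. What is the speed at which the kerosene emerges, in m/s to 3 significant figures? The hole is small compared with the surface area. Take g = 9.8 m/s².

v ≈ 33.8 m/s

Take point 1 at the surface (v₁ ≈ 0) and point 2 at the hole (at atmospheric pressure). Bernoulli: P₁ + ρg h = P_atm + ½ρv₂².
With P₁ − P_atm = 329000 Pa, v₂ = √(2gh + 2ΔP/ρ) = √(2·9.8·16.3 + 2·329000/802) = 33.8 m/s.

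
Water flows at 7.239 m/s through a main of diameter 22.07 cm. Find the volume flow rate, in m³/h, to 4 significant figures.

Q = A·v = 0.03826 m² × 7.239 m/s = 0.2769 m³/s.
Converting: 0.2769 m³/s × 3600 = 997.0 m³/h.

Q = 997.0 m³/h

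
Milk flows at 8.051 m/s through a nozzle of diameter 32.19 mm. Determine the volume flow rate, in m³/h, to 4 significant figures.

Q = A·v = 0.0008138 m² × 8.051 m/s = 0.006552 m³/s.
Converting: 0.006552 m³/s × 3600 = 23.59 m³/h.

23.59 m³/h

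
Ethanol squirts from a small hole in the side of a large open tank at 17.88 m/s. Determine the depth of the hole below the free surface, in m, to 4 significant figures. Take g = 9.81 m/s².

16.29 m

For a small hole in a large open tank, ½v² = gh, giving h = v²/(2g).
h = 17.88²/(2·9.81) = 319.7/19.62 = 16.29 m.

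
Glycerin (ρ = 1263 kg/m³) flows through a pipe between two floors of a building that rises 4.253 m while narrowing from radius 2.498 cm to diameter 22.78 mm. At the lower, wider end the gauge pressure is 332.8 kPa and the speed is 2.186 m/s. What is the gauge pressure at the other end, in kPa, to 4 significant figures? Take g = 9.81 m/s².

P₂ = 213.3 kPa

By continuity, v₂ = v₁·A₁/A₂ = 2.186·(19.60/4.076) = 10.51 m/s.
Applying Bernoulli between the two ends and solving for P₂: P₂ = P₁ + ½ρ(v₁² − v₂²) − ρgΔh.
P₂ = 332800 + ½·1263·(2.186² − 10.51²) − 1263·9.81·(+4.253) = 332800 + (-66800) − (52690) = 213300 Pa.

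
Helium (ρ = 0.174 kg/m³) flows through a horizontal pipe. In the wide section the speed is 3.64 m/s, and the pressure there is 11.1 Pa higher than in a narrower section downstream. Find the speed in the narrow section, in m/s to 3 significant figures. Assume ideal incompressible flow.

11.9 m/s

Horizontal Bernoulli: P₁ + ½ρv₁² = P₂ + ½ρv₂², so v₂² = v₁² + 2(P₁ − P₂)/ρ.
v₂ = √(3.64² + 2·11.1/0.174) = √(13.2 + 128) = 11.9 m/s.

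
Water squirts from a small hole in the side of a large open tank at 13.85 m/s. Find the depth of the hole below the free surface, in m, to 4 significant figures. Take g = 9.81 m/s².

9.777 m

For a small hole in a large open tank, ½v² = gh, giving h = v²/(2g).
h = 13.85²/(2·9.81) = 191.8/19.62 = 9.777 m.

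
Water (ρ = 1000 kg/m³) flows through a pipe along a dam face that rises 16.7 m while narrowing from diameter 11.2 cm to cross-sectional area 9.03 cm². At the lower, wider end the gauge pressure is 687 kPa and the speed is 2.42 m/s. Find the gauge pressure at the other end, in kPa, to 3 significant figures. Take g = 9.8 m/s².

Continuity gives A₁v₁ = A₂v₂, so v₂ = (98.5 cm²)/(9.03 cm²) × 2.42 m/s = 26.4 m/s.
Energy conservation along the streamline gives P₂ = P₁ − ½ρ(v₂² − v₁²) − ρg(h₂ − h₁).
P₂ = 687000 + ½·1000·(2.42² − 26.4²) − 1000·9.8·(+16.7) = 687000 + (-346000) − (164000) = 178000 Pa.

P₂ = 178 kPa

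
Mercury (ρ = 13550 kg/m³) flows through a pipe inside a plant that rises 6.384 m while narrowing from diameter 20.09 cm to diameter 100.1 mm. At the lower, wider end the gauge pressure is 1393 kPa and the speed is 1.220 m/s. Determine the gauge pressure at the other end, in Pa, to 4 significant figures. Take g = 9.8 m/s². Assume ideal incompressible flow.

The volume flow rate is constant, so v₂ = (A₁/A₂)v₁ = (317.0/78.70)·1.220 = 4.914 m/s.
Energy conservation along the streamline gives P₂ = P₁ − ½ρ(v₂² − v₁²) − ρg(h₂ − h₁).
P₂ = 1393000 + ½·13550·(1.220² − 4.914²) − 13550·9.8·(+6.384) = 1393000 + (-153500) − (847700) = 391700 Pa.

391700 Pa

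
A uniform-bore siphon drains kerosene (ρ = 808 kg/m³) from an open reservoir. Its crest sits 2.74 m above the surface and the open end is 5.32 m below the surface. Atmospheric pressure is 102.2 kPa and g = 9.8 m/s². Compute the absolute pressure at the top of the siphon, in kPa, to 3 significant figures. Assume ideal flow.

P_top ≈ 38.4 kPa

From the surface to the outlet (both open to atmosphere, surface at rest): v = √(2g·h_out) = √(2·9.8·5.32) = 10.2 m/s.
With constant cross-section the crest speed equals v; applying Bernoulli from the surface up to the crest, P_top = P_atm − ½ρv² − ρg·h_top.
P_top = 102200 − ½·808·10.2² − 808·9.8·2.74 = 38400 Pa.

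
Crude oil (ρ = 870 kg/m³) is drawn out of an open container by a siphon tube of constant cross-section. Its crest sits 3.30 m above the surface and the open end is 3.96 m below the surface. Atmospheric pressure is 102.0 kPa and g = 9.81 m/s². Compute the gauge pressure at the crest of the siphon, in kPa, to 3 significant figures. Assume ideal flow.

-62.0 kPa

Bernoulli surface→outlet gives ½v² = g·h_out, so v = √(2·9.81·3.96) = 8.81 m/s.
With constant cross-section the crest speed equals v; applying Bernoulli from the surface up to the crest, P_top = P_atm − ½ρv² − ρg·h_top.
P_top = 102000 − ½·870·8.81² − 870·9.81·3.30 = 40000 Pa. So P_gauge = P_top − P_atm = -62000 Pa.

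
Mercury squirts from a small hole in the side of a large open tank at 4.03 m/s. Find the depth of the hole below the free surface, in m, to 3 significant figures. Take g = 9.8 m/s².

h ≈ 0.829 m

Inverting v = √(2gh) gives h = v² / 2g.
h = 4.03²/(2·9.8) = 16.2/19.60 = 0.829 m.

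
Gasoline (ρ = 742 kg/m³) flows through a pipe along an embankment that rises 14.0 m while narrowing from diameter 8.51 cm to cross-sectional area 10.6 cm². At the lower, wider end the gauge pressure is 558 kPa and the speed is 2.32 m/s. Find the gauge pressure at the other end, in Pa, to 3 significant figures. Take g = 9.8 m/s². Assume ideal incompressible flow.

P₂ ≈ 401000 Pa

The volume flow rate is constant, so v₂ = (A₁/A₂)v₁ = (56.9/10.6)·2.32 = 12.4 m/s.
Applying Bernoulli between the two ends and solving for P₂: P₂ = P₁ + ½ρ(v₁² − v₂²) − ρgΔh.
P₂ = 558000 + ½·742·(2.32² − 12.4²) − 742·9.8·(+14.0) = 558000 + (-55500) − (102000) = 401000 Pa.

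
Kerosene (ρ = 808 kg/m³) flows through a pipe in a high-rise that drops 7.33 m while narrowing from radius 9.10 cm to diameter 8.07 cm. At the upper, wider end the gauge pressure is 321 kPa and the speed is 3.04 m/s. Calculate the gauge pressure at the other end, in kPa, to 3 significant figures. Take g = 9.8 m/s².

Continuity gives A₁v₁ = A₂v₂, so v₂ = (260 cm²)/(51.1 cm²) × 3.04 m/s = 15.5 m/s.
Energy conservation along the streamline gives P₂ = P₁ − ½ρ(v₂² − v₁²) − ρg(h₂ − h₁).
P₂ = 321000 + ½·808·(3.04² − 15.5²) − 808·9.8·(−7.33) = 321000 + (-92900) − (-58000) = 286000 Pa.

P₂ ≈ 286 kPa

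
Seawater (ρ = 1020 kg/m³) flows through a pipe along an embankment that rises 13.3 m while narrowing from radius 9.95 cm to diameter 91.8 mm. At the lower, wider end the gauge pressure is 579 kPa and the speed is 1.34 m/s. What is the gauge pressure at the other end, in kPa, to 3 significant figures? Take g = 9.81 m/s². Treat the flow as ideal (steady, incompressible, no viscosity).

By continuity, v₂ = v₁·A₁/A₂ = 1.34·(311/66.2) = 6.30 m/s.
Energy conservation along the streamline gives P₂ = P₁ − ½ρ(v₂² − v₁²) − ρg(h₂ − h₁).
P₂ = 579000 + ½·1020·(1.34² − 6.30²) − 1020·9.81·(+13.3) = 579000 + (-19300) − (133000) = 427000 Pa.

P₂ ≈ 427 kPa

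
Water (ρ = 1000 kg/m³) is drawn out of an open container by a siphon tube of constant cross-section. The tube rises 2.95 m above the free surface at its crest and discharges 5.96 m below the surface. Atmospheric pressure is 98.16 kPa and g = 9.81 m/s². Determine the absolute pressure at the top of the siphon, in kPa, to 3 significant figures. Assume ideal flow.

The outlet speed comes from Torricelli: v = √(2g·5.96) = 10.8 m/s.
With constant cross-section the crest speed equals v; applying Bernoulli from the surface up to the crest, P_top = P_atm − ½ρv² − ρg·h_top.
P_top = 98160 − ½·1000·10.8² − 1000·9.81·2.95 = 10800 Pa.

10.8 kPa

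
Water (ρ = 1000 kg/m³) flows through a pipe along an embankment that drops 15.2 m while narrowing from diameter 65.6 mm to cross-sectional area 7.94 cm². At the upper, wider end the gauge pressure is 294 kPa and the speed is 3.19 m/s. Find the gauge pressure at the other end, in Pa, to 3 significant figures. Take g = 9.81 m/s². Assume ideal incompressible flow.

P₂ ≈ 356000 Pa

The volume flow rate is constant, so v₂ = (A₁/A₂)v₁ = (33.8/7.94)·3.19 = 13.6 m/s.
Bernoulli: P₁ + ½ρv₁² + ρg h₁ = P₂ + ½ρv₂² + ρg h₂, so P₂ = P₁ + ½ρ(v₁² − v₂²) − ρg(h₂ − h₁).
P₂ = 294000 + ½·1000·(3.19² − 13.6²) − 1000·9.81·(−15.2) = 294000 + (-87100) − (-149000) = 356000 Pa.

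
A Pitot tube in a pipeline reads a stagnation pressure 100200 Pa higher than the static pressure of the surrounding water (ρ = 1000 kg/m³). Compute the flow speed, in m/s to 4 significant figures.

The dynamic pressure equals the rise in static pressure at the stagnation point: ΔP = ½ρv².
v = √(2ΔP/ρ) = √(2·100200/1000) = 14.16 m/s.

v ≈ 14.16 m/s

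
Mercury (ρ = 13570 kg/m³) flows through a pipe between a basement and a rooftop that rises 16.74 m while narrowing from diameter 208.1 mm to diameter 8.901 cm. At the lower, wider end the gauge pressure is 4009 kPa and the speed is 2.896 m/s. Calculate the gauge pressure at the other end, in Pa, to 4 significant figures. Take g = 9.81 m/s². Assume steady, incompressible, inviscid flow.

Continuity gives A₁v₁ = A₂v₂, so v₂ = (340.1 cm²)/(62.23 cm²) × 2.896 m/s = 15.83 m/s.
Energy conservation along the streamline gives P₂ = P₁ − ½ρ(v₂² − v₁²) − ρg(h₂ − h₁).
P₂ = 4009000 + ½·13570·(2.896² − 15.83²) − 13570·9.81·(+16.74) = 4009000 + (-1643000) − (2228000) = 137300 Pa.

P₂ = 137300 Pa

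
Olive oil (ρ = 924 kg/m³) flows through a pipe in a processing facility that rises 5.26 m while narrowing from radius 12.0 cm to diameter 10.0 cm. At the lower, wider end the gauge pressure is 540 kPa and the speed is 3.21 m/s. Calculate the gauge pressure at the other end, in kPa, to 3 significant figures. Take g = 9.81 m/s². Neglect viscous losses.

P₂ = 339 kPa

By continuity, v₂ = v₁·A₁/A₂ = 3.21·(452/78.5) = 18.5 m/s.
Energy conservation along the streamline gives P₂ = P₁ − ½ρ(v₂² − v₁²) − ρg(h₂ − h₁).
P₂ = 540000 + ½·924·(3.21² − 18.5²) − 924·9.81·(+5.26) = 540000 + (-153000) − (47700) = 339000 Pa.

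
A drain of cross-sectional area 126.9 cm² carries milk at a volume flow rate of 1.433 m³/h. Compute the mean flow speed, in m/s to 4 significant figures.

Q = 1.433 m³/h = 0.0003981 m³/s.
v = Q/A = 0.0003981 / 0.01269 = 0.03137 m/s.

v ≈ 0.03137 m/s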